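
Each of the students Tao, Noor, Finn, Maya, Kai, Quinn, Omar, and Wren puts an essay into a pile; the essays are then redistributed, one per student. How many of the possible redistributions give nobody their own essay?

14833

Count assignments avoiding every fixed point. For any j of the 8 students fixed to their own essay, the other 8−j can be arranged in (8−j)! ways.
By inclusion–exclusion this is Σ_{j=0}^{8} (−1)^j C(8,j)·(8−j)!.
Computing: 40320 − 40320 + 20160 − 6720 + 1680 − 336 + 56 − 8 + 1 = 14833.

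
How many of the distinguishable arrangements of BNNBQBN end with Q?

With the last slot taken by Q, it remains to arrange the other 6 letters (BNNBBN).
Those 6 letters have B appearing 3 times and N appearing 3 times, giving (6)!/(3!·3!) = 20.

20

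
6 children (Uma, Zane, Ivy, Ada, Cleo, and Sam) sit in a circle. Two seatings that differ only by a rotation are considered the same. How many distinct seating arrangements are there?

Seat Uma anywhere (absorbing the rotational symmetry), then permute the other 5: (5)! = 120.

120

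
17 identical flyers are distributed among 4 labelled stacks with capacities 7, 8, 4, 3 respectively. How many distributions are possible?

Ignoring the caps, the number of non-negative solutions to x_1+…+x_4 = 17 is C(20,3) = 1140.
Subtract solutions that violate a single cap (substitute x_i' = x_i − (cap_i+1)): x_1 ≥ 8 gives C(12,3) = 220; x_2 ≥ 9 gives C(11,3) = 165; x_3 ≥ 5 gives C(15,3) = 455; x_4 ≥ 4 gives C(16,3) = 560. Together 1400.
Add back pairs where two caps are both exceeded: 1 + 35 + 56 + 20 + 35 + 165 = 312.
Subtract triples: 0 + 0 + 1 + 0 = 1.
By inclusion–exclusion the count is 1140 − 1400 + 312 − 1 = 51.

51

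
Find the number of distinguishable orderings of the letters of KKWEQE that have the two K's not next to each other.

There are 6!/(2!·2!) = 180 arrangements of KKWEQE in total.
Arrangements with the K's together: treat KK as one letter, giving (5)!/(2!) = 60.
Subtracting, 180 − 60 = 120 arrangements keep the K's apart.

120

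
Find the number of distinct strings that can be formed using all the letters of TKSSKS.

60

TKSSKS has 6 letters with K appearing twice and S appearing 3 times.
So there are 6! / (3!·2!) = 60 distinguishable arrangements.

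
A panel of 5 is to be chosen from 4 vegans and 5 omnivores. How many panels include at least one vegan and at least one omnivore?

125

Total 5-person selections from all 9: C(9,5) = 126.
Selections missing a whole group: no vegans → C(5,5) = 1; no omnivores → C(4,5) = 0.
Both groups omitted at once is impossible, so 126 − 1 = 125.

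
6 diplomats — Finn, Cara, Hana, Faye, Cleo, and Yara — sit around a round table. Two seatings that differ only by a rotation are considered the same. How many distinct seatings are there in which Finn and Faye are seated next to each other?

48

Glue Finn and Faye into a block (2 internal orders). Seating 5 units around a circle gives (4)! arrangements.
So 2 × (4)! = 2 × 24 = 48.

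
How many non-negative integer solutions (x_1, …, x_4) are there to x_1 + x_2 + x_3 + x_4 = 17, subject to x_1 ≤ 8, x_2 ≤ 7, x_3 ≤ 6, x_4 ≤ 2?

Without the upper bounds there are C(20,3) = 1140 ways to split 17 among 4 variables.
Subtract solutions that violate a single cap (substitute x_i' = x_i − (cap_i+1)): x_1 ≥ 9 gives C(11,3) = 165; x_2 ≥ 8 gives C(12,3) = 220; x_3 ≥ 7 gives C(13,3) = 286; x_4 ≥ 3 gives C(17,3) = 680. Together 1351.
Add back pairs where two caps are both exceeded: 1 + 4 + 56 + 10 + 84 + 120 = 275.
By inclusion–exclusion the count is 1140 − 1351 + 275 = 64.

64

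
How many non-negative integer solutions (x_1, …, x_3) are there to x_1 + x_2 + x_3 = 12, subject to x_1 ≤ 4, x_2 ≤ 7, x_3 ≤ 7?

Ignoring the caps, the number of non-negative solutions to x_1+…+x_3 = 12 is C(14,2) = 91.
Subtract solutions that violate a single cap (substitute x_i' = x_i − (cap_i+1)): x_1 ≥ 5 gives C(9,2) = 36; x_2 ≥ 8 gives C(6,2) = 15; x_3 ≥ 8 gives C(6,2) = 15. Together 66.
No two caps can be exceeded simultaneously, so the pair terms are all 0.
By inclusion–exclusion the count is 91 − 66 + 0 = 25.

25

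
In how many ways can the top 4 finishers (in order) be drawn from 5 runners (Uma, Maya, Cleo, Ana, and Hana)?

120

There are 5 choices for 1st place, 4 for 2nd, and so on down to 2 for position 4.
That gives 5 × 4 × 3 × 2 = 120.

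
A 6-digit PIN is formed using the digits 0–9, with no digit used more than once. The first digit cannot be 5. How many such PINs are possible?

136080

The first digit has 10−1 = 9 choices (anything except 5).
The remaining 5 digits are filled from the other 9 symbols without repetition: 9 × 8 × 7 × 6 × 5 = 15120.
Total: 9 × 15120 = 136080.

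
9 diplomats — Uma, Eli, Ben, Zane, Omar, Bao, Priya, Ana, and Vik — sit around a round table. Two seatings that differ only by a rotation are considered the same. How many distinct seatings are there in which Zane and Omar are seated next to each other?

Treat {Zane, Omar} as one unit (2 internal orders) and seat the resulting 8 units around the table: (7)! circular arrangements.
So 2 × (7)! = 2 × 5040 = 10080.

10080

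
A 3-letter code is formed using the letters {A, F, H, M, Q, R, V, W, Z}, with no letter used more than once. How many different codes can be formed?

504

With no repetition, fill the 3 letters in order: 9 choices, then 8, down to 7.
That product is 9 × 8 × 7 = 504.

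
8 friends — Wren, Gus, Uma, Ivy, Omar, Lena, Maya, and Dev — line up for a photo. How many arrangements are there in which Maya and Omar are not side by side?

30240

There are 8! = 40320 arrangements in all. If Maya and Omar are adjacent, merging them into one block gives 2·(7)! = 10080 arrangements.
Complementary counting: 40320 − 10080 = 30240.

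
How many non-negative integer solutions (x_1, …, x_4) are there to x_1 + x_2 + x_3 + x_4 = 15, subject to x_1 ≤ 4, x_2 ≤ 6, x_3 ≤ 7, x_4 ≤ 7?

Ignoring the caps, the number of non-negative solutions to x_1+…+x_4 = 15 is C(18,3) = 816.
Subtract solutions that violate a single cap (substitute x_i' = x_i − (cap_i+1)): x_1 ≥ 5 gives C(13,3) = 286; x_2 ≥ 7 gives C(11,3) = 165; x_3 ≥ 8 gives C(10,3) = 120; x_4 ≥ 8 gives C(10,3) = 120. Together 691.
Add back pairs where two caps are both exceeded: 20 + 10 + 10 + 1 + 1 + 0 = 42.
By inclusion–exclusion the count is 816 − 691 + 42 = 167.

167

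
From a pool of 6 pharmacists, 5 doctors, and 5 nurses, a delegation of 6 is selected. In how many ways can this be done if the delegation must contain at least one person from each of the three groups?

6875

Unrestricted: C(16,6) = 8008 ways to pick any 6 of the 16.
Subtract selections that omit an entire group: no pharmacists → C(10,6) = 210; no doctors → C(11,6) = 462; no nurses → C(11,6) = 462.
Add back selections omitting two groups (i.e. drawn from a single group): C(6,6) + C(5,6) + C(5,6) = 1.
By inclusion–exclusion: 8008 − 1134 + 1 = 6875.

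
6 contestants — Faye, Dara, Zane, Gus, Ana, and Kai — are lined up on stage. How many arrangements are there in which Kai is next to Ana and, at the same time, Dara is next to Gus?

96

Treat {Kai,Ana} as one block (2 orders) and {Dara,Gus} as another (2 orders).
That leaves 4 units to arrange: 2 × 2 × 4! = 4 × 24 = 96.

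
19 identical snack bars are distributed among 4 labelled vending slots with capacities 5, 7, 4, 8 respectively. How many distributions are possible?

By stars and bars, unrestricted non-negative solutions to x_1+…+x_4 = 19 number C(19+3,3) = 1540.
Subtract solutions that violate a single cap (substitute x_i' = x_i − (cap_i+1)): x_1 ≥ 6 gives C(16,3) = 560; x_2 ≥ 8 gives C(14,3) = 364; x_3 ≥ 5 gives C(17,3) = 680; x_4 ≥ 9 gives C(13,3) = 286. Together 1890.
Add back pairs where two caps are both exceeded: 56 + 165 + 35 + 84 + 10 + 56 = 406.
Subtract triples: 1 + 0 + 0 + 0 = 1.
By inclusion–exclusion the count is 1540 − 1890 + 406 − 1 = 55.

55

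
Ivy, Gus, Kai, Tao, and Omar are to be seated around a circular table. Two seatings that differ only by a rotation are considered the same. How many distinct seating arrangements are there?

24

Fix one person's seat to break rotational symmetry; the remaining 4 people can be arranged in (4)! = 24 ways.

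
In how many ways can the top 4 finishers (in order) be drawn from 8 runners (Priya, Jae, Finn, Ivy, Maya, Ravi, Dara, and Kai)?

This is an ordered selection of 4 from 8: P(8,4).
That gives 8 × 7 × 6 × 5 = 1680.

1680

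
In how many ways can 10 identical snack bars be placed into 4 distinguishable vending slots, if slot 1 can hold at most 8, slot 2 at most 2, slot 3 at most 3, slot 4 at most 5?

68

Without the upper bounds there are C(13,3) = 286 ways to split 10 among 4 vending slots.
Subtract solutions that violate a single cap (substitute x_i' = x_i − (cap_i+1)): x_1 ≥ 9 gives C(4,3) = 4; x_2 ≥ 3 gives C(10,3) = 120; x_3 ≥ 4 gives C(9,3) = 84; x_4 ≥ 6 gives C(7,3) = 35. Together 243.
Add back pairs where two caps are both exceeded: 0 + 0 + 0 + 20 + 4 + 1 = 25.
By inclusion–exclusion the count is 286 − 243 + 25 = 68.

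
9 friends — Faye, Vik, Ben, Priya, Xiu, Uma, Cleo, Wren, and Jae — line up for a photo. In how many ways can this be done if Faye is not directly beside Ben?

There are 9! = 362880 arrangements in all. If Faye and Ben are adjacent, merging them into one block gives 2·(8)! = 80640 arrangements.
So 362880 − 80640 = 282240 arrangements keep them apart.

282240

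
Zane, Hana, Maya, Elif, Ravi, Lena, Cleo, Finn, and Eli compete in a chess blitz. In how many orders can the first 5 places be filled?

There are 9 choices for 1st place, 8 for 2nd, and so on down to 5 for position 5.
That gives 9 × 8 × 7 × 6 × 5 = 15120.

15120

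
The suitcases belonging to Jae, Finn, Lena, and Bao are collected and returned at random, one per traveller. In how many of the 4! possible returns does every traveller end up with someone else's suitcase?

Count assignments avoiding every fixed point. For any j of the 4 travellers fixed to their own suitcase, the other 4−j can be arranged in (4−j)! ways.
By inclusion–exclusion this is Σ_{j=0}^{4} (−1)^j C(4,j)·(4−j)!.
Computing: 24 − 24 + 12 − 4 + 1 = 9.

9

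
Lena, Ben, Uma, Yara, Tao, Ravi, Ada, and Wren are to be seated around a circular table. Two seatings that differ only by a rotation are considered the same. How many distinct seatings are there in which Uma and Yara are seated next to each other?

Glue Uma and Yara into a block (2 internal orders). Seating 7 units around a circle gives (6)! arrangements.
So 2 × (6)! = 2 × 720 = 1440.

1440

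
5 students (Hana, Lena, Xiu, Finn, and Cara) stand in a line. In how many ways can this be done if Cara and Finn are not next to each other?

72

Of the 5! = 120 arrangements, those with Cara and Finn adjacent number 2 × 4! = 48 (treat the pair as a block with 2 internal orders).
So 120 − 48 = 72 arrangements keep them apart.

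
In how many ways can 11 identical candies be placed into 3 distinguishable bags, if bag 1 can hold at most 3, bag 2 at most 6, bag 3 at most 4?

By stars and bars, unrestricted non-negative solutions to x_1+…+x_3 = 11 number C(11+2,2) = 78.
Subtract solutions that violate a single cap (substitute x_i' = x_i − (cap_i+1)): x_1 ≥ 4 gives C(9,2) = 36; x_2 ≥ 7 gives C(6,2) = 15; x_3 ≥ 5 gives C(8,2) = 28. Together 79.
Add back pairs where two caps are both exceeded: 1 + 6 + 0 = 7.
By inclusion–exclusion the count is 78 − 79 + 7 = 6.

6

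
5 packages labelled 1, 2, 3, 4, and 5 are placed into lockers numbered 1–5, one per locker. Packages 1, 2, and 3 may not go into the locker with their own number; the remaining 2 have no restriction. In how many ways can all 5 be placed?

64

Let Aᵢ (for i ∈ {1, 2, 3}) be the placements that put package i in its forbidden locker. Any j of these fix j positions, leaving (5−j)! ways to fill the rest, and there are C(3,j) ways to pick which j.
By inclusion–exclusion, the number of valid placements is Σ_{j=0}^{3} (−1)^j C(3,j)·(5−j)!.
Computing: 120 − 72 + 18 − 2 = 64.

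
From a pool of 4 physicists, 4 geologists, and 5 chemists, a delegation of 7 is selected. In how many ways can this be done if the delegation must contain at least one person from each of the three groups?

With no constraint there are C(13,7) = 1716 possible selections.
Subtract selections that omit an entire group: no physicists → C(9,7) = 36; no geologists → C(9,7) = 36; no chemists → C(8,7) = 8.
Add back selections omitting two groups (i.e. drawn from a single group): C(4,7) + C(4,7) + C(5,7) = 0.
By inclusion–exclusion: 1716 − 80 + 0 = 1636.

1636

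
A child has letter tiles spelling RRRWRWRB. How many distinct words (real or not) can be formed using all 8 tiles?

The 8 letters of RRRWRWRB have repeats: R appearing 5 times and W appearing twice.
So there are 8! / (5!·2!) = 168 distinguishable arrangements.

168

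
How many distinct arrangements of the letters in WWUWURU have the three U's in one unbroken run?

Treat the 3 copies of U as a single block. The multiset to arrange is then {UUU, R, W, W, W}, 5 items in all.
That gives (5)!/(3!) = 20 arrangements.

20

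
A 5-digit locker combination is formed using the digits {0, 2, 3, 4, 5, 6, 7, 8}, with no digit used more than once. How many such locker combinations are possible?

With no repetition, fill the 5 digits in order: 8 choices, then 7, down to 4.
8 × 7 × 6 × 5 × 4 = 6720.

6720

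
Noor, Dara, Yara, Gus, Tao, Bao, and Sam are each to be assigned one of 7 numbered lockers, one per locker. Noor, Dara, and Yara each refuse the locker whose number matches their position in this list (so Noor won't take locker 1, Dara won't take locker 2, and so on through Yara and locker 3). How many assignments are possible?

3216

Let Aᵢ (for i ∈ {1, 2, 3}) be the placements that put person i in their forbidden locker. Any j of these fix j positions, leaving (7−j)! ways to fill the rest, and there are C(3,j) ways to pick which j.
By inclusion–exclusion, the number of valid placements is Σ_{j=0}^{3} (−1)^j C(3,j)·(7−j)!.
Computing: 5040 − 2160 + 360 − 24 = 3216.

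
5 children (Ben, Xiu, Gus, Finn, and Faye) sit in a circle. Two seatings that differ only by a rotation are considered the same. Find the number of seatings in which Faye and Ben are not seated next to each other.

12

Without the restriction there are (4)! = 24 seatings.
Seatings with Faye beside Ben: treat them as a block with 2 internal orders, giving 2 × (3)! = 12.
Subtracting, 24 − 12 = 12.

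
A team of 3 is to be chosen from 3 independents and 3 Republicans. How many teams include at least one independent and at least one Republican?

Unrestricted: C(6,3) = 20 ways to pick any 3 of the 6.
Selections missing a whole group: no independents → C(3,3) = 1; no Republicans → C(3,3) = 1.
Both groups omitted at once is impossible, so 20 − 2 = 18.

18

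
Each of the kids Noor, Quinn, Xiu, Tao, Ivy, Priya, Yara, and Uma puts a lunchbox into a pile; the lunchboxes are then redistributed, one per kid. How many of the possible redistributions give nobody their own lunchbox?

14833

Let Aᵢ be the assignments in which kid i gets their own lunchbox. We want the size of the complement of A₁∪…∪A_8.
By inclusion–exclusion this is Σ_{j=0}^{8} (−1)^j C(8,j)·(8−j)!.
Computing: 40320 − 40320 + 20160 − 6720 + 1680 − 336 + 56 − 8 + 1 = 14833.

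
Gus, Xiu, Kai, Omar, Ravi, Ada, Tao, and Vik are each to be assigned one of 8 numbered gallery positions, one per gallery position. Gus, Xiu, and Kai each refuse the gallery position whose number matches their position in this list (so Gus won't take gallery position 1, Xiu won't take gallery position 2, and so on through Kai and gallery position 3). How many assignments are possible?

27240

Let Aᵢ (for i ∈ {1, 2, 3}) be the placements that put person i in their forbidden gallery position. Any j of these fix j positions, leaving (8−j)! ways to fill the rest, and there are C(3,j) ways to pick which j.
By inclusion–exclusion, the number of valid placements is Σ_{j=0}^{3} (−1)^j C(3,j)·(8−j)!.
Computing: 40320 − 15120 + 2160 − 120 = 27240.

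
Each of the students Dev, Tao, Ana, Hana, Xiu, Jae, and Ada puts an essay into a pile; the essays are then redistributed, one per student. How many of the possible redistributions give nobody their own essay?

1854

This is the derangement count D_7: permutations of 7 items with no fixed point.
By inclusion–exclusion this is Σ_{j=0}^{7} (−1)^j C(7,j)·(7−j)!.
Computing: 5040 − 5040 + 2520 − 840 + 210 − 42 + 7 − 1 = 1854.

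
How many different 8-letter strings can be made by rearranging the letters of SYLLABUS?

SYLLABUS has 8 letters with L appearing twice and S appearing twice.
The number of distinct arrangements is 8!/(2!·2!) = 40320/4 = 10080.

10080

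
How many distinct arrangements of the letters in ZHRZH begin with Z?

12

Fix Z in the first position and arrange the remaining 4 letters.
Those 4 letters have H appearing twice, giving (4)!/(2!) = 12.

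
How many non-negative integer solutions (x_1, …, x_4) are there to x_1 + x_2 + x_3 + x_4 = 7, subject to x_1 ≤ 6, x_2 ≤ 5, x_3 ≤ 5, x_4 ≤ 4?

By stars and bars, unrestricted non-negative solutions to x_1+…+x_4 = 7 number C(7+3,3) = 120.
Subtract solutions that violate a single cap (substitute x_i' = x_i − (cap_i+1)): x_1 ≥ 7 gives C(3,3) = 1; x_2 ≥ 6 gives C(4,3) = 4; x_3 ≥ 6 gives C(4,3) = 4; x_4 ≥ 5 gives C(5,3) = 10. Together 19.
No two caps can be exceeded simultaneously, so the pair terms are all 0.
By inclusion–exclusion the count is 120 − 19 + 0 = 101.

101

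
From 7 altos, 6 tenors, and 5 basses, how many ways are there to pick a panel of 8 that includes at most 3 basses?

Split by how many basses are chosen (0 through 3).
Sum: C(5,0)·C(13,8) + C(5,1)·C(13,7) + C(5,2)·C(13,6) + C(5,3)·C(13,5) = 1287 + 8580 + 17160 + 12870 = 39897.

39897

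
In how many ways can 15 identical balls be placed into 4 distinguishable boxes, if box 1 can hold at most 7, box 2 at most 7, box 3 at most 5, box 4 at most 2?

By stars and bars, unrestricted non-negative solutions to x_1+…+x_4 = 15 number C(15+3,3) = 816.
Subtract solutions that violate a single cap (substitute x_i' = x_i − (cap_i+1)): x_1 ≥ 8 gives C(10,3) = 120; x_2 ≥ 8 gives C(10,3) = 120; x_3 ≥ 6 gives C(12,3) = 220; x_4 ≥ 3 gives C(15,3) = 455. Together 915.
Add back pairs where two caps are both exceeded: 0 + 4 + 35 + 4 + 35 + 84 = 162.
By inclusion–exclusion the count is 816 − 915 + 162 = 63.

63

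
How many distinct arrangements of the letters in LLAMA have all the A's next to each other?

12

Treat the 2 copies of A as a single block. The multiset to arrange is then {AA, L, L, M}, 4 items in all.
That gives (4)!/(2!) = 12 arrangements.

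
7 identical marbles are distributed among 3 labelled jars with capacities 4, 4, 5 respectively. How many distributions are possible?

Without the upper bounds there are C(9,2) = 36 ways to split 7 among 3 jars.
Subtract solutions that violate a single cap (substitute x_i' = x_i − (cap_i+1)): x_1 ≥ 5 gives C(4,2) = 6; x_2 ≥ 5 gives C(4,2) = 6; x_3 ≥ 6 gives C(3,2) = 3. Together 15.
No two caps can be exceeded simultaneously, so the pair terms are all 0.
By inclusion–exclusion the count is 36 − 15 + 0 = 21.

21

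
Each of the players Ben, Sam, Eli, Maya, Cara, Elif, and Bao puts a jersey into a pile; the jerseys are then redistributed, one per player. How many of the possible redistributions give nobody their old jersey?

1854

Count assignments avoiding every fixed point. For any j of the 7 players fixed to their old jersey, the other 7−j can be arranged in (7−j)! ways.
By inclusion–exclusion this is Σ_{j=0}^{7} (−1)^j C(7,j)·(7−j)!.
Computing: 5040 − 5040 + 2520 − 840 + 210 − 42 + 7 − 1 = 1854.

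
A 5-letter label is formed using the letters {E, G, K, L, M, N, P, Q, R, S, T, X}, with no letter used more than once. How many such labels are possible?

This is a permutation of 5 out of 12: P(12,5) = 12!/7!.
That product is 12 × 11 × 10 × 9 × 8 = 95040.

95040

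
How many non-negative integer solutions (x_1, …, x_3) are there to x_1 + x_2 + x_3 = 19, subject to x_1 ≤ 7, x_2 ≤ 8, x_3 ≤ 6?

6

Without the upper bounds there are C(21,2) = 210 ways to split 19 among 3 variables.
Subtract solutions that violate a single cap (substitute x_i' = x_i − (cap_i+1)): x_1 ≥ 8 gives C(13,2) = 78; x_2 ≥ 9 gives C(12,2) = 66; x_3 ≥ 7 gives C(14,2) = 91. Together 235.
Add back pairs where two caps are both exceeded: 6 + 15 + 10 = 31.
By inclusion–exclusion the count is 210 − 235 + 31 = 6.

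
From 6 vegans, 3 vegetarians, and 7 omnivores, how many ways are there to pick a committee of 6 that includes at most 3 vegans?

Split by how many vegans are chosen (0 through 3).
Sum: C(6,0)·C(10,6) + C(6,1)·C(10,5) + C(6,2)·C(10,4) + C(6,3)·C(10,3) = 210 + 1512 + 3150 + 2400 = 7272.

7272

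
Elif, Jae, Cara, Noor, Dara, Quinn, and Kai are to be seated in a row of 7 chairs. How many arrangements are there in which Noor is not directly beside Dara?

Of the 7! = 5040 arrangements, those with Noor and Dara adjacent number 2 × 6! = 1440 (treat the pair as a block with 2 internal orders).
Complementary counting: 5040 − 1440 = 3600.

3600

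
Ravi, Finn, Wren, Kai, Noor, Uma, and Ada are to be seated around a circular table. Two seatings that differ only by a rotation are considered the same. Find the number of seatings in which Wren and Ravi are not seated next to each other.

480

All circular seatings of 7 people number (6)! = 720.
Seatings with Wren beside Ravi: treat them as a block with 2 internal orders, giving 2 × (5)! = 240.
Subtracting, 720 − 240 = 480.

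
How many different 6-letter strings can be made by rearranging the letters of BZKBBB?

The 6 letters of BZKBBB have repeats: B appearing 4 times.
Dividing 6! = 720 by 4! = 24 for the repeated letters gives 30.

30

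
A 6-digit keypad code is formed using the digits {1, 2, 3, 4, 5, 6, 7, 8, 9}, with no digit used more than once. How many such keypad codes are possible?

Choose and order 6 of the 9 symbols: the first digit has 9 options, the next 8, and so on down to 4.
That product is 9 × 8 × 7 × 6 × 5 × 4 = 60480.

60480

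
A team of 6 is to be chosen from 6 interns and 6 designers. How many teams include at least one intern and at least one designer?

922

Total 6-person selections from all 12: C(12,6) = 924.
Subtract selections that omit an entire group: no interns → C(6,6) = 1; no designers → C(6,6) = 1.
Both groups omitted at once is impossible, so 924 − 2 = 922.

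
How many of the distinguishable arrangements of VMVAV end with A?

With the last slot taken by A, it remains to arrange the other 4 letters (VMVV).
Those 4 letters have V appearing 3 times, giving (4)!/(3!) = 4.

4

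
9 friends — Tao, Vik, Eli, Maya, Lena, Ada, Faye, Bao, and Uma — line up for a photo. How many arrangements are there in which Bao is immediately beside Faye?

80640

Treat {Bao, Faye} as a single unit. There are 8 units to order, and the pair itself can be ordered 2 ways.
So the count is 2·(8)! = 80640.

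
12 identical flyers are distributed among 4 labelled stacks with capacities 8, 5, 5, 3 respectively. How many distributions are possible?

123

Ignoring the caps, the number of non-negative solutions to x_1+…+x_4 = 12 is C(15,3) = 455.
Subtract solutions that violate a single cap (substitute x_i' = x_i − (cap_i+1)): x_1 ≥ 9 gives C(6,3) = 20; x_2 ≥ 6 gives C(9,3) = 84; x_3 ≥ 6 gives C(9,3) = 84; x_4 ≥ 4 gives C(11,3) = 165. Together 353.
Add back pairs where two caps are both exceeded: 0 + 0 + 0 + 1 + 10 + 10 = 21.
By inclusion–exclusion the count is 455 − 353 + 21 = 123.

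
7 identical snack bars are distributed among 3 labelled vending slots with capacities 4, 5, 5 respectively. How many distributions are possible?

By stars and bars, unrestricted non-negative solutions to x_1+…+x_3 = 7 number C(7+2,2) = 36.
Subtract solutions that violate a single cap (substitute x_i' = x_i − (cap_i+1)): x_1 ≥ 5 gives C(4,2) = 6; x_2 ≥ 6 gives C(3,2) = 3; x_3 ≥ 6 gives C(3,2) = 3. Together 12.
No two caps can be exceeded simultaneously, so the pair terms are all 0.
By inclusion–exclusion the count is 36 − 12 + 0 = 24.

24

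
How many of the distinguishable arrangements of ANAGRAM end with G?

120

With the last slot taken by G, it remains to arrange the other 6 letters (ANARAM).
Those 6 letters have A appearing 3 times, giving (6)!/(3!) = 120.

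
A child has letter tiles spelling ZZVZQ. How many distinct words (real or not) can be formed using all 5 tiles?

Letter multiplicities in ZZVZQ: Q×1, V×1, Z×3.
So there are 5! / (3!) = 20 distinguishable arrangements.

20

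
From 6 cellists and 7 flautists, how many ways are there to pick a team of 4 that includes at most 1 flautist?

Split by how many flautists are chosen (0 through 1).
Sum: C(7,0)·C(6,4) + C(7,1)·C(6,3) = 15 + 140 = 155.

155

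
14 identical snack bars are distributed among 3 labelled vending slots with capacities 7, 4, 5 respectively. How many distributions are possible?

Without the upper bounds there are C(16,2) = 120 ways to split 14 among 3 vending slots.
Subtract solutions that violate a single cap (substitute x_i' = x_i − (cap_i+1)): x_1 ≥ 8 gives C(8,2) = 28; x_2 ≥ 5 gives C(11,2) = 55; x_3 ≥ 6 gives C(10,2) = 45. Together 128.
Add back pairs where two caps are both exceeded: 3 + 1 + 10 = 14.
By inclusion–exclusion the count is 120 − 128 + 14 = 6.

6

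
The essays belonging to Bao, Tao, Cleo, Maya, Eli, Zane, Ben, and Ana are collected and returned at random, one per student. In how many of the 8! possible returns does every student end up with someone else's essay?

This is the derangement count D_8: permutations of 8 items with no fixed point.
By inclusion–exclusion this is Σ_{j=0}^{8} (−1)^j C(8,j)·(8−j)!.
Computing: 40320 − 40320 + 20160 − 6720 + 1680 − 336 + 56 − 8 + 1 = 14833.

14833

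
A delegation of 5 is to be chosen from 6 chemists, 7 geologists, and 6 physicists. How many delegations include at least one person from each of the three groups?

8295

Total 5-person selections from all 19: C(19,5) = 11628.
Subtract selections that omit an entire group: no chemists → C(13,5) = 1287; no geologists → C(12,5) = 792; no physicists → C(13,5) = 1287.
Add back selections omitting two groups (i.e. drawn from a single group): C(6,5) + C(7,5) + C(6,5) = 33.
By inclusion–exclusion: 11628 − 3366 + 33 = 8295.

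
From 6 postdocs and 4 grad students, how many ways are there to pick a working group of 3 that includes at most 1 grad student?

80

Split by how many grad students are chosen (0 through 1).
Sum: C(4,0)·C(6,3) + C(4,1)·C(6,2) = 20 + 60 = 80.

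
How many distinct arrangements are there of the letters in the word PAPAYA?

60

Letter multiplicities in PAPAYA: A×3, P×2, Y×1.
Dividing 6! = 720 by 3!·2! = 12 for the repeated letters gives 60.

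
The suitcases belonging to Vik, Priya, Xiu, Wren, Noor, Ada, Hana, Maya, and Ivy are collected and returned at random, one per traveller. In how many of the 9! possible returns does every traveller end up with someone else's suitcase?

133496

This is the derangement count D_9: permutations of 9 items with no fixed point.
By inclusion–exclusion this is Σ_{j=0}^{9} (−1)^j C(9,j)·(9−j)!.
Computing: 362880 − 362880 + 181440 − 60480 + 15120 − 3024 + 504 − 72 + 9 − 1 = 133496.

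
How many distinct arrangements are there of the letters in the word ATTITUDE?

ATTITUDE has 8 letters with T appearing 3 times.
The number of distinct arrangements is 8!/(3!) = 40320/6 = 6720.

6720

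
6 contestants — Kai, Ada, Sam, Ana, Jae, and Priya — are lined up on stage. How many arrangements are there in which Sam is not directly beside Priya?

There are 6! = 720 arrangements in all. If Sam and Priya are adjacent, merging them into one block gives 2·(5)! = 240 arrangements.
So 720 − 240 = 480 arrangements keep them apart.

480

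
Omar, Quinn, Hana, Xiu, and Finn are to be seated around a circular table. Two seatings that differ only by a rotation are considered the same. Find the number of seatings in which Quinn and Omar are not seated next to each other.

12

All circular seatings of 5 people number (4)! = 24.
Seatings with Quinn beside Omar: treat them as a block with 2 internal orders, giving 2 × (3)! = 12.
Subtracting, 24 − 12 = 12.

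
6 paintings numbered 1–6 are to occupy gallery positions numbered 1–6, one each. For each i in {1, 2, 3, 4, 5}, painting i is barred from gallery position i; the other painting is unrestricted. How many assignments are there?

309

Let Aᵢ (for 1 ≤ i ≤ 5) be the placements that put painting i in its forbidden gallery position. Any j of these fix j positions, leaving (6−j)! ways to fill the rest, and there are C(5,j) ways to pick which j.
By inclusion–exclusion, the number of valid placements is Σ_{j=0}^{5} (−1)^j C(5,j)·(6−j)!.
Computing: 720 − 600 + 240 − 60 + 10 − 1 = 309.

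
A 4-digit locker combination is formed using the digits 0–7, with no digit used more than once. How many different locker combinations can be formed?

1680

Choose and order 4 of the 8 symbols: the first digit has 8 options, the next 7, then 6, 5.
That product is 8 × 7 × 6 × 5 = 1680.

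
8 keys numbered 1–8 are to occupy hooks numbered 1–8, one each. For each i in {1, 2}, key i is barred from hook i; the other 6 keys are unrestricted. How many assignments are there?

Let Aᵢ (for i ∈ {1, 2}) be the placements that put key i in its forbidden hook. Any j of these fix j positions, leaving (8−j)! ways to fill the rest, and there are C(2,j) ways to pick which j.
By inclusion–exclusion, the number of valid placements is Σ_{j=0}^{2} (−1)^j C(2,j)·(8−j)!.
Computing: 40320 − 10080 + 720 = 30960.

30960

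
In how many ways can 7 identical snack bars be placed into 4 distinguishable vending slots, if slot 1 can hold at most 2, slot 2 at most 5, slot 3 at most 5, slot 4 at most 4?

Without the upper bounds there are C(10,3) = 120 ways to split 7 among 4 vending slots.
Subtract solutions that violate a single cap (substitute x_i' = x_i − (cap_i+1)): x_1 ≥ 3 gives C(7,3) = 35; x_2 ≥ 6 gives C(4,3) = 4; x_3 ≥ 6 gives C(4,3) = 4; x_4 ≥ 5 gives C(5,3) = 10. Together 53.
No two caps can be exceeded simultaneously, so the pair terms are all 0.
By inclusion–exclusion the count is 120 − 53 + 0 = 67.

67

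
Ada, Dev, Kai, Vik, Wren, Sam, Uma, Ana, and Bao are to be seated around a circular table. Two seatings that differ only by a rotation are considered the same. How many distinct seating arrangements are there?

Fix one person's seat to break rotational symmetry; the remaining 8 people can be arranged in (8)! = 40320 ways.

40320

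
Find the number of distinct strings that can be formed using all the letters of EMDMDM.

60

Letter multiplicities in EMDMDM: D×2, E×1, M×3.
So there are 6! / (3!·2!) = 60 distinguishable arrangements.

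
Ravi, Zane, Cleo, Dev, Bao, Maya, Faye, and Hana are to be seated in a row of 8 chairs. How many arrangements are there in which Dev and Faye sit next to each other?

Place the 6 others and the Dev-Faye pair as 7 objects in a line; the pair has 2 internal arrangements.
So the count is 2·(7)! = 10080.

10080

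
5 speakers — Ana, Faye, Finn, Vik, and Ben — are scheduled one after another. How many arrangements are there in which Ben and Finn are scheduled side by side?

Place the 3 others and the Ben-Finn pair as 4 objects in a line; the pair has 2 internal arrangements.
So the count is 2·(4)! = 48.

48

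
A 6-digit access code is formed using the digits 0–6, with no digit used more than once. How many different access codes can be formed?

5040

With no repetition, fill the 6 digits in order: 7 choices, then 6, down to 2.
7 × 6 × 5 × 4 × 3 × 2 = 5040.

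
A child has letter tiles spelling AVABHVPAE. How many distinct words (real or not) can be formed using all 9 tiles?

The 9 letters of AVABHVPAE have repeats: A appearing 3 times and V appearing twice.
The number of distinct arrangements is 9!/(3!·2!) = 362880/12 = 30240.

30240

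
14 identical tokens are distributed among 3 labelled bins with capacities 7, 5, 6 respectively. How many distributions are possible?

15

Without the upper bounds there are C(16,2) = 120 ways to split 14 among 3 bins.
Subtract solutions that violate a single cap (substitute x_i' = x_i − (cap_i+1)): x_1 ≥ 8 gives C(8,2) = 28; x_2 ≥ 6 gives C(10,2) = 45; x_3 ≥ 7 gives C(9,2) = 36. Together 109.
Add back pairs where two caps are both exceeded: 1 + 0 + 3 = 4.
By inclusion–exclusion the count is 120 − 109 + 4 = 15.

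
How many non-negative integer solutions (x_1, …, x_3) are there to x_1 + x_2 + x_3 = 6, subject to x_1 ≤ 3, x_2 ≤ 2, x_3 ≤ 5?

Ignoring the caps, the number of non-negative solutions to x_1+…+x_3 = 6 is C(8,2) = 28.
Subtract solutions that violate a single cap (substitute x_i' = x_i − (cap_i+1)): x_1 ≥ 4 gives C(4,2) = 6; x_2 ≥ 3 gives C(5,2) = 10; x_3 ≥ 6 gives C(2,2) = 1. Together 17.
No two caps can be exceeded simultaneously, so the pair terms are all 0.
By inclusion–exclusion the count is 28 − 17 + 0 = 11.

11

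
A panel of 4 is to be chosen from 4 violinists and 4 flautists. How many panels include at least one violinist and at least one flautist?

68

Unrestricted: C(8,4) = 70 ways to pick any 4 of the 8.
Selections missing a whole group: no violinists → C(4,4) = 1; no flautists → C(4,4) = 1.
Both groups omitted at once is impossible, so 70 − 2 = 68.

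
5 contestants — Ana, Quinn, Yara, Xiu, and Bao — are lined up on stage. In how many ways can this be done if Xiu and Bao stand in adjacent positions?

48

Glue Xiu and Bao into one block (2 internal orders), leaving 4 units to arrange in a row.
That gives 2 × 4! = 2 × 24 = 48.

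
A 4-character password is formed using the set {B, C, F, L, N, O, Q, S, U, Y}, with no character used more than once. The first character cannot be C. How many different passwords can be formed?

4536

The first character has 10−1 = 9 choices (anything except C).
The remaining 3 characters are filled from the other 9 symbols without repetition: 9 × 8 × 7 = 504.
Total: 9 × 504 = 4536.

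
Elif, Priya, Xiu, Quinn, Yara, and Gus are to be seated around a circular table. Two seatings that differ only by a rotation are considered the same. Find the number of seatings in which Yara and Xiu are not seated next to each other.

72

Without the restriction there are (5)! = 120 seatings.
Those with Yara next to Xiu: fuse the pair into one unit and seat 5 units around a circle — 2·(4)! = 48.
Subtracting, 120 − 48 = 72.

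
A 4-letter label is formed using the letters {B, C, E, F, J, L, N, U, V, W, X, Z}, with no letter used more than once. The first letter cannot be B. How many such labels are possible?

The first letter has 12−1 = 11 choices (anything except B).
The remaining 3 letters are filled from the other 11 symbols without repetition: 11 × 10 × 9 = 990.
Total: 11 × 990 = 10890.

10890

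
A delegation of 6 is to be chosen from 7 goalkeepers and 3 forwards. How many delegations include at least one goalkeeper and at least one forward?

203

With no constraint there are C(10,6) = 210 possible selections.
Selections missing a whole group: no goalkeepers → C(3,6) = 0; no forwards → C(7,6) = 7.
Both groups omitted at once is impossible, so 210 − 7 = 203.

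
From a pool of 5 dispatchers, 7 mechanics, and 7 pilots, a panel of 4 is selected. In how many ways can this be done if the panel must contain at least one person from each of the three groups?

1960

Unrestricted: C(19,4) = 3876 ways to pick any 4 of the 19.
Selections missing a whole group: no dispatchers → C(14,4) = 1001; no mechanics → C(12,4) = 495; no pilots → C(12,4) = 495.
Add back selections omitting two groups (i.e. drawn from a single group): C(5,4) + C(7,4) + C(7,4) = 75.
By inclusion–exclusion: 3876 − 1991 + 75 = 1960.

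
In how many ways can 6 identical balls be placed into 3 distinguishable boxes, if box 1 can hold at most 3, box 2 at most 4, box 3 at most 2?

9

Without the upper bounds there are C(8,2) = 28 ways to split 6 among 3 boxes.
Subtract solutions that violate a single cap (substitute x_i' = x_i − (cap_i+1)): x_1 ≥ 4 gives C(4,2) = 6; x_2 ≥ 5 gives C(3,2) = 3; x_3 ≥ 3 gives C(5,2) = 10. Together 19.
No two caps can be exceeded simultaneously, so the pair terms are all 0.
By inclusion–exclusion the count is 28 − 19 + 0 = 9.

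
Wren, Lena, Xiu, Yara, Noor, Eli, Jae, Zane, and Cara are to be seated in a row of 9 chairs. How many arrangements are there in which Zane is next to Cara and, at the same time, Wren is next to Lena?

Treat {Zane,Cara} as one block (2 orders) and {Wren,Lena} as another (2 orders).
That leaves 7 units to arrange: 2 × 2 × 7! = 4 × 5040 = 20160.

20160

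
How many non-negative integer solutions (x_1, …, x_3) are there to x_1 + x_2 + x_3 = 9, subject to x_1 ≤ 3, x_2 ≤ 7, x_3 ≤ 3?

Without the upper bounds there are C(11,2) = 55 ways to split 9 among 3 variables.
Subtract solutions that violate a single cap (substitute x_i' = x_i − (cap_i+1)): x_1 ≥ 4 gives C(7,2) = 21; x_2 ≥ 8 gives C(3,2) = 3; x_3 ≥ 4 gives C(7,2) = 21. Together 45.
Add back pairs where two caps are both exceeded: 0 + 3 + 0 = 3.
By inclusion–exclusion the count is 55 − 45 + 3 = 13.

13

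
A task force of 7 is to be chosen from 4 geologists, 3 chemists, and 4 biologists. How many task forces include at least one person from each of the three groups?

320

Total 7-person selections from all 11: C(11,7) = 330.
Subtract selections that omit an entire group: no geologists → C(7,7) = 1; no chemists → C(8,7) = 8; no biologists → C(7,7) = 1.
Add back selections omitting two groups (i.e. drawn from a single group): C(4,7) + C(3,7) + C(4,7) = 0.
By inclusion–exclusion: 330 − 10 + 0 = 320.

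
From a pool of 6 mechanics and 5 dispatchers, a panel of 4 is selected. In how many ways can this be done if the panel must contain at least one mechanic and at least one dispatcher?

310

With no constraint there are C(11,4) = 330 possible selections.
Subtract selections that omit an entire group: no mechanics → C(5,4) = 5; no dispatchers → C(6,4) = 15.
Both groups omitted at once is impossible, so 330 − 20 = 310.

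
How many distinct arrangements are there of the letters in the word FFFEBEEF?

280

Letter multiplicities in FFFEBEEF: B×1, E×3, F×4.
So there are 8! / (4!·3!) = 280 distinguishable arrangements.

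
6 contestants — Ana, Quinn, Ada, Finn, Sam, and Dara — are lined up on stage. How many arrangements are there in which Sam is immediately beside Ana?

240

Glue Sam and Ana into one block (2 internal orders), leaving 5 units to arrange in a row.
That gives 2 × 5! = 2 × 120 = 240.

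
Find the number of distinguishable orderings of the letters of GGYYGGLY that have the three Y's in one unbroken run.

30

Treat the 3 copies of Y as a single block. The multiset to arrange is then {YYY, G, G, G, G, L}, 6 items in all.
That gives (6)!/(4!) = 30 arrangements.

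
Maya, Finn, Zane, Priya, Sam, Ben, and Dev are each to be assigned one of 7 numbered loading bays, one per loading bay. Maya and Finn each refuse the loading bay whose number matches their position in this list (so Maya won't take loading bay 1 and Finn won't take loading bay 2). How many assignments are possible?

3720

Let Aᵢ (for i ∈ {1, 2}) be the placements that put person i in their forbidden loading bay. Any j of these fix j positions, leaving (7−j)! ways to fill the rest, and there are C(2,j) ways to pick which j.
By inclusion–exclusion, the number of valid placements is Σ_{j=0}^{2} (−1)^j C(2,j)·(7−j)!.
Computing: 5040 − 1440 + 120 = 3720.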